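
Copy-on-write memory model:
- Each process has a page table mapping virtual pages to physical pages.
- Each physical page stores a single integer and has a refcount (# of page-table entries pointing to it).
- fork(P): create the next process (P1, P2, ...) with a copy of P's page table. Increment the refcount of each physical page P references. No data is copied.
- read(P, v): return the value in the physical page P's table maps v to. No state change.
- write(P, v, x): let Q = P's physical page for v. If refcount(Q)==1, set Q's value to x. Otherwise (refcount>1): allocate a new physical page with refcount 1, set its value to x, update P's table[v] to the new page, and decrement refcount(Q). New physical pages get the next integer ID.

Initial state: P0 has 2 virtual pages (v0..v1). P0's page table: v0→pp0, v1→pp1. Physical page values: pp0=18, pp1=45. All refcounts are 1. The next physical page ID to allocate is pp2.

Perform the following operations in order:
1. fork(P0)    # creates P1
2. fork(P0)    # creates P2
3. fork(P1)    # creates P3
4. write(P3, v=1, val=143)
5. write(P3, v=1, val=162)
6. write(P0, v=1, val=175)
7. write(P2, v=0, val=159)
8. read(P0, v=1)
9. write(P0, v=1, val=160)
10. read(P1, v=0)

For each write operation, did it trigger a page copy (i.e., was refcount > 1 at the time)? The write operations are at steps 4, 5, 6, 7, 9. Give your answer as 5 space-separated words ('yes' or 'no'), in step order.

Op 1: fork(P0) -> P1. 2 ppages; refcounts: pp0:2 pp1:2
Op 2: fork(P0) -> P2. 2 ppages; refcounts: pp0:3 pp1:3
Op 3: fork(P1) -> P3. 2 ppages; refcounts: pp0:4 pp1:4
Op 4: write(P3, v1, 143). refcount(pp1)=4>1 -> COPY to pp2. 3 ppages; refcounts: pp0:4 pp1:3 pp2:1
Op 5: write(P3, v1, 162). refcount(pp2)=1 -> write in place. 3 ppages; refcounts: pp0:4 pp1:3 pp2:1
Op 6: write(P0, v1, 175). refcount(pp1)=3>1 -> COPY to pp3. 4 ppages; refcounts: pp0:4 pp1:2 pp2:1 pp3:1
Op 7: write(P2, v0, 159). refcount(pp0)=4>1 -> COPY to pp4. 5 ppages; refcounts: pp0:3 pp1:2 pp2:1 pp3:1 pp4:1
Op 8: read(P0, v1) -> 175. No state change.
Op 9: write(P0, v1, 160). refcount(pp3)=1 -> write in place. 5 ppages; refcounts: pp0:3 pp1:2 pp2:1 pp3:1 pp4:1
Op 10: read(P1, v0) -> 18. No state change.

yes no yes yes no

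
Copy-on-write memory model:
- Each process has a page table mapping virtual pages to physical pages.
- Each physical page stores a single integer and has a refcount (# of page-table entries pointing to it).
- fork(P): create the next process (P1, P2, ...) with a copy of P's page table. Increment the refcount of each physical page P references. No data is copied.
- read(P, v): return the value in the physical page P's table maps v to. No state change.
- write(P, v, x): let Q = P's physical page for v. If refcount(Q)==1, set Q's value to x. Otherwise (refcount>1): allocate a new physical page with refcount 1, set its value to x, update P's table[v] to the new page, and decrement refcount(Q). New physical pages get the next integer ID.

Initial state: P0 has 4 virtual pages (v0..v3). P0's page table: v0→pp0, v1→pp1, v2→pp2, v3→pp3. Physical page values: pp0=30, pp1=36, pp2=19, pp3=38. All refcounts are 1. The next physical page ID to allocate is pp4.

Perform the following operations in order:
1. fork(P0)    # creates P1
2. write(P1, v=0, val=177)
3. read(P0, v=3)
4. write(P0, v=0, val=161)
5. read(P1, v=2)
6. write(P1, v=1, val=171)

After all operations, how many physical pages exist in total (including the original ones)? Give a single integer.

Op 1: fork(P0) -> P1. 4 ppages; refcounts: pp0:2 pp1:2 pp2:2 pp3:2
Op 2: write(P1, v0, 177). refcount(pp0)=2>1 -> COPY to pp4. 5 ppages; refcounts: pp0:1 pp1:2 pp2:2 pp3:2 pp4:1
Op 3: read(P0, v3) -> 38. No state change.
Op 4: write(P0, v0, 161). refcount(pp0)=1 -> write in place. 5 ppages; refcounts: pp0:1 pp1:2 pp2:2 pp3:2 pp4:1
Op 5: read(P1, v2) -> 19. No state change.
Op 6: write(P1, v1, 171). refcount(pp1)=2>1 -> COPY to pp5. 6 ppages; refcounts: pp0:1 pp1:1 pp2:2 pp3:2 pp4:1 pp5:1

Answer: 6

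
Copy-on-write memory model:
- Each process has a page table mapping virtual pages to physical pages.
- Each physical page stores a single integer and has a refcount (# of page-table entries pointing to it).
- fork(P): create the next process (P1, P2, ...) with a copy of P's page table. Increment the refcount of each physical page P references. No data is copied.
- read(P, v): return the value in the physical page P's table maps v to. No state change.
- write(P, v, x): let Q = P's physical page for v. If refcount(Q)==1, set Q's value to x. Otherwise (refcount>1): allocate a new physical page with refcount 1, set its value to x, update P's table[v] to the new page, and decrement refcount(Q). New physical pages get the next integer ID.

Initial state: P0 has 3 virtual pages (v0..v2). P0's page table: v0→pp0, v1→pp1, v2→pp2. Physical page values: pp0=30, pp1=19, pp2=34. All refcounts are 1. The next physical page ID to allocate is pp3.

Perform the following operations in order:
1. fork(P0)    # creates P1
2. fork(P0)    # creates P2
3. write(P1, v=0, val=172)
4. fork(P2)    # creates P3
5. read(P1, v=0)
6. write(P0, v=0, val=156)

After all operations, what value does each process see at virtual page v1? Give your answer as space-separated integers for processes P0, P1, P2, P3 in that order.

Op 1: fork(P0) -> P1. 3 ppages; refcounts: pp0:2 pp1:2 pp2:2
Op 2: fork(P0) -> P2. 3 ppages; refcounts: pp0:3 pp1:3 pp2:3
Op 3: write(P1, v0, 172). refcount(pp0)=3>1 -> COPY to pp3. 4 ppages; refcounts: pp0:2 pp1:3 pp2:3 pp3:1
Op 4: fork(P2) -> P3. 4 ppages; refcounts: pp0:3 pp1:4 pp2:4 pp3:1
Op 5: read(P1, v0) -> 172. No state change.
Op 6: write(P0, v0, 156). refcount(pp0)=3>1 -> COPY to pp4. 5 ppages; refcounts: pp0:2 pp1:4 pp2:4 pp3:1 pp4:1
P0: v1 -> pp1 = 19
P1: v1 -> pp1 = 19
P2: v1 -> pp1 = 19
P3: v1 -> pp1 = 19

Answer: 19 19 19 19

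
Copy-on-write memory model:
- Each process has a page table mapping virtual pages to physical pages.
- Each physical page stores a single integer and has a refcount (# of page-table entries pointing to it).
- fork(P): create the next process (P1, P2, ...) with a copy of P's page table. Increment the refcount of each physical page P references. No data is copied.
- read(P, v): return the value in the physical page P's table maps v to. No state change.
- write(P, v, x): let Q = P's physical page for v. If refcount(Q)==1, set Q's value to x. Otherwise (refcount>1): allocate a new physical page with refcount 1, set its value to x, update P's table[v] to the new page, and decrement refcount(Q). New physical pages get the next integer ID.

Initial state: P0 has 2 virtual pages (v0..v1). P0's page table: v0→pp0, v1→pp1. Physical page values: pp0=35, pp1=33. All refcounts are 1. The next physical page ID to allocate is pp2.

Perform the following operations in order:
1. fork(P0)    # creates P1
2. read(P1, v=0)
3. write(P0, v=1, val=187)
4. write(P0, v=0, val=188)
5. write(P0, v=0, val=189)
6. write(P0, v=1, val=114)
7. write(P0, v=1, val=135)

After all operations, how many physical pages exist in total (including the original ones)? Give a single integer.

Op 1: fork(P0) -> P1. 2 ppages; refcounts: pp0:2 pp1:2
Op 2: read(P1, v0) -> 35. No state change.
Op 3: write(P0, v1, 187). refcount(pp1)=2>1 -> COPY to pp2. 3 ppages; refcounts: pp0:2 pp1:1 pp2:1
Op 4: write(P0, v0, 188). refcount(pp0)=2>1 -> COPY to pp3. 4 ppages; refcounts: pp0:1 pp1:1 pp2:1 pp3:1
Op 5: write(P0, v0, 189). refcount(pp3)=1 -> write in place. 4 ppages; refcounts: pp0:1 pp1:1 pp2:1 pp3:1
Op 6: write(P0, v1, 114). refcount(pp2)=1 -> write in place. 4 ppages; refcounts: pp0:1 pp1:1 pp2:1 pp3:1
Op 7: write(P0, v1, 135). refcount(pp2)=1 -> write in place. 4 ppages; refcounts: pp0:1 pp1:1 pp2:1 pp3:1

Answer: 4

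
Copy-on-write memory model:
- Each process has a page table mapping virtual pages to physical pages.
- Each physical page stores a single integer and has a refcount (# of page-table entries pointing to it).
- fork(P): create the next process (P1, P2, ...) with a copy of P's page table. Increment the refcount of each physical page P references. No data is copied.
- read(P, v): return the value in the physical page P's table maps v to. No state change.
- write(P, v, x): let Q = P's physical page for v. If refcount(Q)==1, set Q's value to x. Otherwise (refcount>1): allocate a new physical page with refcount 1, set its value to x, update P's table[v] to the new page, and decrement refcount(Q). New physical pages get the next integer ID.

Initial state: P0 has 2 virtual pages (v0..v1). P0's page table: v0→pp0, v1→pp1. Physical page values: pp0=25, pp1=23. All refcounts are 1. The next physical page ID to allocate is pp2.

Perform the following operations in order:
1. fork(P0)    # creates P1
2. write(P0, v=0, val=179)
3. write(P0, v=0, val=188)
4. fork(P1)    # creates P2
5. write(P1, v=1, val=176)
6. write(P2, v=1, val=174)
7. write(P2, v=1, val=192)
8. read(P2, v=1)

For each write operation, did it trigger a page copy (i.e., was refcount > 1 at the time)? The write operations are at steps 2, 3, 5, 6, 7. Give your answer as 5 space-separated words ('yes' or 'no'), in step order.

Op 1: fork(P0) -> P1. 2 ppages; refcounts: pp0:2 pp1:2
Op 2: write(P0, v0, 179). refcount(pp0)=2>1 -> COPY to pp2. 3 ppages; refcounts: pp0:1 pp1:2 pp2:1
Op 3: write(P0, v0, 188). refcount(pp2)=1 -> write in place. 3 ppages; refcounts: pp0:1 pp1:2 pp2:1
Op 4: fork(P1) -> P2. 3 ppages; refcounts: pp0:2 pp1:3 pp2:1
Op 5: write(P1, v1, 176). refcount(pp1)=3>1 -> COPY to pp3. 4 ppages; refcounts: pp0:2 pp1:2 pp2:1 pp3:1
Op 6: write(P2, v1, 174). refcount(pp1)=2>1 -> COPY to pp4. 5 ppages; refcounts: pp0:2 pp1:1 pp2:1 pp3:1 pp4:1
Op 7: write(P2, v1, 192). refcount(pp4)=1 -> write in place. 5 ppages; refcounts: pp0:2 pp1:1 pp2:1 pp3:1 pp4:1
Op 8: read(P2, v1) -> 192. No state change.

yes no yes yes no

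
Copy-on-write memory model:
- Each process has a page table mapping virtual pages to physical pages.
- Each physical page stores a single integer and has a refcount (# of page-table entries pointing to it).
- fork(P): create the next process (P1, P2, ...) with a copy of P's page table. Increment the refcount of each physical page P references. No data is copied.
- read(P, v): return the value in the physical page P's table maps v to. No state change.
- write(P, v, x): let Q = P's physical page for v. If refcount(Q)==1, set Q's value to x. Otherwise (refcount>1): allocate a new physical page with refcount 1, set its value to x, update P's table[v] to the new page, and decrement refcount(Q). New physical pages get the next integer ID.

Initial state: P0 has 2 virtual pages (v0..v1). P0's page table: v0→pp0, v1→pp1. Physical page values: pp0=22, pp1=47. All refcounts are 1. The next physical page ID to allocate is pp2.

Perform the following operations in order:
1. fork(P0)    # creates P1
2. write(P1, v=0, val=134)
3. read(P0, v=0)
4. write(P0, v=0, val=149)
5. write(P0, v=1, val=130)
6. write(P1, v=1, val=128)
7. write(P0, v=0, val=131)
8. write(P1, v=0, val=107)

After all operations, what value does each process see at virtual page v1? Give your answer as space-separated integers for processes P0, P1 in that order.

Op 1: fork(P0) -> P1. 2 ppages; refcounts: pp0:2 pp1:2
Op 2: write(P1, v0, 134). refcount(pp0)=2>1 -> COPY to pp2. 3 ppages; refcounts: pp0:1 pp1:2 pp2:1
Op 3: read(P0, v0) -> 22. No state change.
Op 4: write(P0, v0, 149). refcount(pp0)=1 -> write in place. 3 ppages; refcounts: pp0:1 pp1:2 pp2:1
Op 5: write(P0, v1, 130). refcount(pp1)=2>1 -> COPY to pp3. 4 ppages; refcounts: pp0:1 pp1:1 pp2:1 pp3:1
Op 6: write(P1, v1, 128). refcount(pp1)=1 -> write in place. 4 ppages; refcounts: pp0:1 pp1:1 pp2:1 pp3:1
Op 7: write(P0, v0, 131). refcount(pp0)=1 -> write in place. 4 ppages; refcounts: pp0:1 pp1:1 pp2:1 pp3:1
Op 8: write(P1, v0, 107). refcount(pp2)=1 -> write in place. 4 ppages; refcounts: pp0:1 pp1:1 pp2:1 pp3:1
P0: v1 -> pp3 = 130
P1: v1 -> pp1 = 128

Answer: 130 128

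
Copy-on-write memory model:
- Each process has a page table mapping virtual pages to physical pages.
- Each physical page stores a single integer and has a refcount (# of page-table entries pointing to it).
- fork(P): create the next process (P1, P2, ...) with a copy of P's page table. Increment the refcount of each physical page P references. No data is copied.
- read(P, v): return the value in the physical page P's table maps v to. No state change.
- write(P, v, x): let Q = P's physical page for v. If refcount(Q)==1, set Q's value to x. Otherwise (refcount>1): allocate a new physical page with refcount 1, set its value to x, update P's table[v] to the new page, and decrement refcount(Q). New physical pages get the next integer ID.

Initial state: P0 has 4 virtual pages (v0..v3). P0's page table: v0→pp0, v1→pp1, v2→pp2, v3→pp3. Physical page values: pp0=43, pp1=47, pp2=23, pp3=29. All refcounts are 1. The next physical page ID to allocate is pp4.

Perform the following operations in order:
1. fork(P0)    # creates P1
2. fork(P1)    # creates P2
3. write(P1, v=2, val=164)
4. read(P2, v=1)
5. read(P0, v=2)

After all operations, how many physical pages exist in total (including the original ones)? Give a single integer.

Answer: 5

Derivation:
Op 1: fork(P0) -> P1. 4 ppages; refcounts: pp0:2 pp1:2 pp2:2 pp3:2
Op 2: fork(P1) -> P2. 4 ppages; refcounts: pp0:3 pp1:3 pp2:3 pp3:3
Op 3: write(P1, v2, 164). refcount(pp2)=3>1 -> COPY to pp4. 5 ppages; refcounts: pp0:3 pp1:3 pp2:2 pp3:3 pp4:1
Op 4: read(P2, v1) -> 47. No state change.
Op 5: read(P0, v2) -> 23. No state change.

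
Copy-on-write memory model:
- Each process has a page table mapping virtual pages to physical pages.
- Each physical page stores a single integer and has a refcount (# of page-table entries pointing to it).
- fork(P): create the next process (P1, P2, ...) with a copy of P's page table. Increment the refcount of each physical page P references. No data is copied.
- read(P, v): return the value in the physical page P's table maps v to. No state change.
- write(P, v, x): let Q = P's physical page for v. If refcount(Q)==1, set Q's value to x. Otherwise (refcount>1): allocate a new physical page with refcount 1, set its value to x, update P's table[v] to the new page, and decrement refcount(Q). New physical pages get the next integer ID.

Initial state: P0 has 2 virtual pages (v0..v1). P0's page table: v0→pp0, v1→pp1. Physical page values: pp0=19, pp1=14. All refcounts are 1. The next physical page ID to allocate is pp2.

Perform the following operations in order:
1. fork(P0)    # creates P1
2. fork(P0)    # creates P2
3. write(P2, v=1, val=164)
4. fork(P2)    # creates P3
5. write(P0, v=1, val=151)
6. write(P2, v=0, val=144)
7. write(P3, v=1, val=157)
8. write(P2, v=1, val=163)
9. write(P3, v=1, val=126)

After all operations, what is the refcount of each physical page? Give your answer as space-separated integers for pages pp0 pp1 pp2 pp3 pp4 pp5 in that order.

Answer: 3 1 1 1 1 1

Derivation:
Op 1: fork(P0) -> P1. 2 ppages; refcounts: pp0:2 pp1:2
Op 2: fork(P0) -> P2. 2 ppages; refcounts: pp0:3 pp1:3
Op 3: write(P2, v1, 164). refcount(pp1)=3>1 -> COPY to pp2. 3 ppages; refcounts: pp0:3 pp1:2 pp2:1
Op 4: fork(P2) -> P3. 3 ppages; refcounts: pp0:4 pp1:2 pp2:2
Op 5: write(P0, v1, 151). refcount(pp1)=2>1 -> COPY to pp3. 4 ppages; refcounts: pp0:4 pp1:1 pp2:2 pp3:1
Op 6: write(P2, v0, 144). refcount(pp0)=4>1 -> COPY to pp4. 5 ppages; refcounts: pp0:3 pp1:1 pp2:2 pp3:1 pp4:1
Op 7: write(P3, v1, 157). refcount(pp2)=2>1 -> COPY to pp5. 6 ppages; refcounts: pp0:3 pp1:1 pp2:1 pp3:1 pp4:1 pp5:1
Op 8: write(P2, v1, 163). refcount(pp2)=1 -> write in place. 6 ppages; refcounts: pp0:3 pp1:1 pp2:1 pp3:1 pp4:1 pp5:1
Op 9: write(P3, v1, 126). refcount(pp5)=1 -> write in place. 6 ppages; refcounts: pp0:3 pp1:1 pp2:1 pp3:1 pp4:1 pp5:1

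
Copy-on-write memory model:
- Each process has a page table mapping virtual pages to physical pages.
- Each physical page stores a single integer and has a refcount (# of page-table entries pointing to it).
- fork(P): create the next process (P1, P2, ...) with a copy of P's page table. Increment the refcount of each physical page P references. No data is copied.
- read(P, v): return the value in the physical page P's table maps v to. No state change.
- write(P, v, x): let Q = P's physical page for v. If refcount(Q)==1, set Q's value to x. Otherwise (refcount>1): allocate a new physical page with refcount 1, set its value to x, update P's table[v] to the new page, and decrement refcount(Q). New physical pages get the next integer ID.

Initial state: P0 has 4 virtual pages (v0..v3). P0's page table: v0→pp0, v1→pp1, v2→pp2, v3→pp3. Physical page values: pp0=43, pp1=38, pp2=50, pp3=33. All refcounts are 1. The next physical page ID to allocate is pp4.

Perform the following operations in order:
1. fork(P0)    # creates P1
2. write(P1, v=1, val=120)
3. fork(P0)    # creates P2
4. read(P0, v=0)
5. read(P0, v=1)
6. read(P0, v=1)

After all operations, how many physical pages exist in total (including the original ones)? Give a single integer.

Answer: 5

Derivation:
Op 1: fork(P0) -> P1. 4 ppages; refcounts: pp0:2 pp1:2 pp2:2 pp3:2
Op 2: write(P1, v1, 120). refcount(pp1)=2>1 -> COPY to pp4. 5 ppages; refcounts: pp0:2 pp1:1 pp2:2 pp3:2 pp4:1
Op 3: fork(P0) -> P2. 5 ppages; refcounts: pp0:3 pp1:2 pp2:3 pp3:3 pp4:1
Op 4: read(P0, v0) -> 43. No state change.
Op 5: read(P0, v1) -> 38. No state change.
Op 6: read(P0, v1) -> 38. No state change.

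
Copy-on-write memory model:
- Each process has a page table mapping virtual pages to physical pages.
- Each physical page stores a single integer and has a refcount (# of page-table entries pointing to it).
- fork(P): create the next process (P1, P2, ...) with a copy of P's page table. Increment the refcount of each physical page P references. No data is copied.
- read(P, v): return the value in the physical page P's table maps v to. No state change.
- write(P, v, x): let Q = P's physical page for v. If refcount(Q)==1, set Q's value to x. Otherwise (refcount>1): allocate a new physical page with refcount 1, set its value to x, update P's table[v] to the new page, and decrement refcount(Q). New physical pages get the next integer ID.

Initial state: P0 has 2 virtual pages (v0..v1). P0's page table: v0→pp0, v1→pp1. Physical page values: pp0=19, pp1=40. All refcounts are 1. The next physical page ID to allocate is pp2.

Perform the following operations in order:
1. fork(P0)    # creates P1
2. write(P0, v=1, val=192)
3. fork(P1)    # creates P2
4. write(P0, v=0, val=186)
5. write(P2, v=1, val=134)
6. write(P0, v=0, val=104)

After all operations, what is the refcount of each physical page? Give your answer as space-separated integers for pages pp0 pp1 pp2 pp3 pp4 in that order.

Op 1: fork(P0) -> P1. 2 ppages; refcounts: pp0:2 pp1:2
Op 2: write(P0, v1, 192). refcount(pp1)=2>1 -> COPY to pp2. 3 ppages; refcounts: pp0:2 pp1:1 pp2:1
Op 3: fork(P1) -> P2. 3 ppages; refcounts: pp0:3 pp1:2 pp2:1
Op 4: write(P0, v0, 186). refcount(pp0)=3>1 -> COPY to pp3. 4 ppages; refcounts: pp0:2 pp1:2 pp2:1 pp3:1
Op 5: write(P2, v1, 134). refcount(pp1)=2>1 -> COPY to pp4. 5 ppages; refcounts: pp0:2 pp1:1 pp2:1 pp3:1 pp4:1
Op 6: write(P0, v0, 104). refcount(pp3)=1 -> write in place. 5 ppages; refcounts: pp0:2 pp1:1 pp2:1 pp3:1 pp4:1

Answer: 2 1 1 1 1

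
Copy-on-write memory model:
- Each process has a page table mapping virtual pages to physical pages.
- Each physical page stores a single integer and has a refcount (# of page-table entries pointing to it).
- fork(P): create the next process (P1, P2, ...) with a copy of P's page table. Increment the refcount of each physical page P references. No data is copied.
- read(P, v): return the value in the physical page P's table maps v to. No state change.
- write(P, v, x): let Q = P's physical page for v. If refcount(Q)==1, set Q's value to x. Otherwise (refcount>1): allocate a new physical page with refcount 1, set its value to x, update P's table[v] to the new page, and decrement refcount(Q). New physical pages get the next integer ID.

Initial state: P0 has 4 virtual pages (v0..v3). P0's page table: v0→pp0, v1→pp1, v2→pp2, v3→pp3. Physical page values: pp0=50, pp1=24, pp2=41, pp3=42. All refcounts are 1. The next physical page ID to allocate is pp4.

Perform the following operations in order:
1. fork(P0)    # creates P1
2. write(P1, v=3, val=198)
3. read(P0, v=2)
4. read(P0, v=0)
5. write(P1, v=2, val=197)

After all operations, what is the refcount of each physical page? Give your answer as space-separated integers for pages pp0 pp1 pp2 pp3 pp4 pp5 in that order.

Op 1: fork(P0) -> P1. 4 ppages; refcounts: pp0:2 pp1:2 pp2:2 pp3:2
Op 2: write(P1, v3, 198). refcount(pp3)=2>1 -> COPY to pp4. 5 ppages; refcounts: pp0:2 pp1:2 pp2:2 pp3:1 pp4:1
Op 3: read(P0, v2) -> 41. No state change.
Op 4: read(P0, v0) -> 50. No state change.
Op 5: write(P1, v2, 197). refcount(pp2)=2>1 -> COPY to pp5. 6 ppages; refcounts: pp0:2 pp1:2 pp2:1 pp3:1 pp4:1 pp5:1

Answer: 2 2 1 1 1 1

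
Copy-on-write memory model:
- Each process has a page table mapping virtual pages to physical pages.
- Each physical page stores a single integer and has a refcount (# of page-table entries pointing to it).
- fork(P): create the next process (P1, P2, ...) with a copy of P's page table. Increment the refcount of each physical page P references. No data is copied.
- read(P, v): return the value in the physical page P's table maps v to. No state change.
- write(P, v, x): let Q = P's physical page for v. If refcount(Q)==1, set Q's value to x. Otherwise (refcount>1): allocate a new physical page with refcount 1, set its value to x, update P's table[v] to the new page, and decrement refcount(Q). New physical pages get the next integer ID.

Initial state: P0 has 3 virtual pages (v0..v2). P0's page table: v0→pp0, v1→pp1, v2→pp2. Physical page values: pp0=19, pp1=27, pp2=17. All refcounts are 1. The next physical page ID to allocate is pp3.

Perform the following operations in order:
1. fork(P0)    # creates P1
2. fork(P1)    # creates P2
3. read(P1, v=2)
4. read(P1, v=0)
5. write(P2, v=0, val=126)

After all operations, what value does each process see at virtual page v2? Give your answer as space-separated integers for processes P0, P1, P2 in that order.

Answer: 17 17 17

Derivation:
Op 1: fork(P0) -> P1. 3 ppages; refcounts: pp0:2 pp1:2 pp2:2
Op 2: fork(P1) -> P2. 3 ppages; refcounts: pp0:3 pp1:3 pp2:3
Op 3: read(P1, v2) -> 17. No state change.
Op 4: read(P1, v0) -> 19. No state change.
Op 5: write(P2, v0, 126). refcount(pp0)=3>1 -> COPY to pp3. 4 ppages; refcounts: pp0:2 pp1:3 pp2:3 pp3:1
P0: v2 -> pp2 = 17
P1: v2 -> pp2 = 17
P2: v2 -> pp2 = 17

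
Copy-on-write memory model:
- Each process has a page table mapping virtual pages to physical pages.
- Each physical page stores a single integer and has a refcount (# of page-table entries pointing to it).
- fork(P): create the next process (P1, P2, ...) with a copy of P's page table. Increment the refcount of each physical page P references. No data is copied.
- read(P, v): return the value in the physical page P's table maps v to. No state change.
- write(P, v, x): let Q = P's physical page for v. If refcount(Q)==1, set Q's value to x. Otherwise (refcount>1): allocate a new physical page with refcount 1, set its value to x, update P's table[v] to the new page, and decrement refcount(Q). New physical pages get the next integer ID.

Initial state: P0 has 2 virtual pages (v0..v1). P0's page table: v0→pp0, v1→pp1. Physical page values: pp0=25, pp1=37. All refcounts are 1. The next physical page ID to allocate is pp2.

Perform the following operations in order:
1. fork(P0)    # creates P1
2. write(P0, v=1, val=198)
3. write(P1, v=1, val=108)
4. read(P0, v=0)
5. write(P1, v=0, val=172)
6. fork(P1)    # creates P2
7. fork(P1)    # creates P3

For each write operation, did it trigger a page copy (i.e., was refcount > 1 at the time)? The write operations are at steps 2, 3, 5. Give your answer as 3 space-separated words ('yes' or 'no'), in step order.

Op 1: fork(P0) -> P1. 2 ppages; refcounts: pp0:2 pp1:2
Op 2: write(P0, v1, 198). refcount(pp1)=2>1 -> COPY to pp2. 3 ppages; refcounts: pp0:2 pp1:1 pp2:1
Op 3: write(P1, v1, 108). refcount(pp1)=1 -> write in place. 3 ppages; refcounts: pp0:2 pp1:1 pp2:1
Op 4: read(P0, v0) -> 25. No state change.
Op 5: write(P1, v0, 172). refcount(pp0)=2>1 -> COPY to pp3. 4 ppages; refcounts: pp0:1 pp1:1 pp2:1 pp3:1
Op 6: fork(P1) -> P2. 4 ppages; refcounts: pp0:1 pp1:2 pp2:1 pp3:2
Op 7: fork(P1) -> P3. 4 ppages; refcounts: pp0:1 pp1:3 pp2:1 pp3:3

yes no yes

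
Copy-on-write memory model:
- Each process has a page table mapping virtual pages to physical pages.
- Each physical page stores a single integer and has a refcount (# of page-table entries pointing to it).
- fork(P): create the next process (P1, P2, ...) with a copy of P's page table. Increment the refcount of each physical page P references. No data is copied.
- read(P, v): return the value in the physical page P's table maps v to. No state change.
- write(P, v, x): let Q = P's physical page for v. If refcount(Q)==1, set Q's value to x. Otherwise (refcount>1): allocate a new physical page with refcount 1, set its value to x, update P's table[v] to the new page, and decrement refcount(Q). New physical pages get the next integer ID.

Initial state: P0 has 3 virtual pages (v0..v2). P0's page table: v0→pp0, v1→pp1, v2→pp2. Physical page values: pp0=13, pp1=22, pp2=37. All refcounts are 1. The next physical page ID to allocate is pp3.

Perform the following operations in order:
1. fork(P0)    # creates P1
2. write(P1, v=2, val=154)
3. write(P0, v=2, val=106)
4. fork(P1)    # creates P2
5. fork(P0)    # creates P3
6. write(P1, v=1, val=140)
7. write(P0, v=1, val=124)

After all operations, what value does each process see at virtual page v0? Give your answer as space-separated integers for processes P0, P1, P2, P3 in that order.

Op 1: fork(P0) -> P1. 3 ppages; refcounts: pp0:2 pp1:2 pp2:2
Op 2: write(P1, v2, 154). refcount(pp2)=2>1 -> COPY to pp3. 4 ppages; refcounts: pp0:2 pp1:2 pp2:1 pp3:1
Op 3: write(P0, v2, 106). refcount(pp2)=1 -> write in place. 4 ppages; refcounts: pp0:2 pp1:2 pp2:1 pp3:1
Op 4: fork(P1) -> P2. 4 ppages; refcounts: pp0:3 pp1:3 pp2:1 pp3:2
Op 5: fork(P0) -> P3. 4 ppages; refcounts: pp0:4 pp1:4 pp2:2 pp3:2
Op 6: write(P1, v1, 140). refcount(pp1)=4>1 -> COPY to pp4. 5 ppages; refcounts: pp0:4 pp1:3 pp2:2 pp3:2 pp4:1
Op 7: write(P0, v1, 124). refcount(pp1)=3>1 -> COPY to pp5. 6 ppages; refcounts: pp0:4 pp1:2 pp2:2 pp3:2 pp4:1 pp5:1
P0: v0 -> pp0 = 13
P1: v0 -> pp0 = 13
P2: v0 -> pp0 = 13
P3: v0 -> pp0 = 13

Answer: 13 13 13 13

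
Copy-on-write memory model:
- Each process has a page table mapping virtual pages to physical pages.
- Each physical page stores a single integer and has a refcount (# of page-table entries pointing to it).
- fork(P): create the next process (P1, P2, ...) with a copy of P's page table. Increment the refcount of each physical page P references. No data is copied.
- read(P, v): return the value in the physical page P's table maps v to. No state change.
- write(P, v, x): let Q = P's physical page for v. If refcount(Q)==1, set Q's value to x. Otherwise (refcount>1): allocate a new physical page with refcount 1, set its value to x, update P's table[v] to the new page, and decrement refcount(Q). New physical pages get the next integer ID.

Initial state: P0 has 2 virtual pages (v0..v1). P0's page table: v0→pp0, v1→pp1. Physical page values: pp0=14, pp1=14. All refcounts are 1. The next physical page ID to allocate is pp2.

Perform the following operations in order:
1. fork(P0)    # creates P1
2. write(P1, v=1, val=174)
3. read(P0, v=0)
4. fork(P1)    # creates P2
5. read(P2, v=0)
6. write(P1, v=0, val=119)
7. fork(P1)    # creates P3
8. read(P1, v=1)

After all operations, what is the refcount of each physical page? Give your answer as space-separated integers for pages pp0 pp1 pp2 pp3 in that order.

Op 1: fork(P0) -> P1. 2 ppages; refcounts: pp0:2 pp1:2
Op 2: write(P1, v1, 174). refcount(pp1)=2>1 -> COPY to pp2. 3 ppages; refcounts: pp0:2 pp1:1 pp2:1
Op 3: read(P0, v0) -> 14. No state change.
Op 4: fork(P1) -> P2. 3 ppages; refcounts: pp0:3 pp1:1 pp2:2
Op 5: read(P2, v0) -> 14. No state change.
Op 6: write(P1, v0, 119). refcount(pp0)=3>1 -> COPY to pp3. 4 ppages; refcounts: pp0:2 pp1:1 pp2:2 pp3:1
Op 7: fork(P1) -> P3. 4 ppages; refcounts: pp0:2 pp1:1 pp2:3 pp3:2
Op 8: read(P1, v1) -> 174. No state change.

Answer: 2 1 3 2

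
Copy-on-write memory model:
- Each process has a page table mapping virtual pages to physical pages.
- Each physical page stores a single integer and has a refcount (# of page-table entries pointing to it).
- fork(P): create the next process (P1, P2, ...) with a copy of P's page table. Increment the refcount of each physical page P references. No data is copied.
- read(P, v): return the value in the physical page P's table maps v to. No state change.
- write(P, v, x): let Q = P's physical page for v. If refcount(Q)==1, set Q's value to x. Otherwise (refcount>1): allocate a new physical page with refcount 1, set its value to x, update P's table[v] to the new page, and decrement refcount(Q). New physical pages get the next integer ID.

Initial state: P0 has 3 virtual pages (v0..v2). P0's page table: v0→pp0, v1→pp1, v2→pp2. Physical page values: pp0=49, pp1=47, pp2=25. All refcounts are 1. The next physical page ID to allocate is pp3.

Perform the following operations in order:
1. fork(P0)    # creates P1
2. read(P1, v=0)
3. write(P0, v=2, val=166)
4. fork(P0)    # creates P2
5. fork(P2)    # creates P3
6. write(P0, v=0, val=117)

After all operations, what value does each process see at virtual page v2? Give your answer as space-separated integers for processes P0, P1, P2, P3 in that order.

Answer: 166 25 166 166

Derivation:
Op 1: fork(P0) -> P1. 3 ppages; refcounts: pp0:2 pp1:2 pp2:2
Op 2: read(P1, v0) -> 49. No state change.
Op 3: write(P0, v2, 166). refcount(pp2)=2>1 -> COPY to pp3. 4 ppages; refcounts: pp0:2 pp1:2 pp2:1 pp3:1
Op 4: fork(P0) -> P2. 4 ppages; refcounts: pp0:3 pp1:3 pp2:1 pp3:2
Op 5: fork(P2) -> P3. 4 ppages; refcounts: pp0:4 pp1:4 pp2:1 pp3:3
Op 6: write(P0, v0, 117). refcount(pp0)=4>1 -> COPY to pp4. 5 ppages; refcounts: pp0:3 pp1:4 pp2:1 pp3:3 pp4:1
P0: v2 -> pp3 = 166
P1: v2 -> pp2 = 25
P2: v2 -> pp3 = 166
P3: v2 -> pp3 = 166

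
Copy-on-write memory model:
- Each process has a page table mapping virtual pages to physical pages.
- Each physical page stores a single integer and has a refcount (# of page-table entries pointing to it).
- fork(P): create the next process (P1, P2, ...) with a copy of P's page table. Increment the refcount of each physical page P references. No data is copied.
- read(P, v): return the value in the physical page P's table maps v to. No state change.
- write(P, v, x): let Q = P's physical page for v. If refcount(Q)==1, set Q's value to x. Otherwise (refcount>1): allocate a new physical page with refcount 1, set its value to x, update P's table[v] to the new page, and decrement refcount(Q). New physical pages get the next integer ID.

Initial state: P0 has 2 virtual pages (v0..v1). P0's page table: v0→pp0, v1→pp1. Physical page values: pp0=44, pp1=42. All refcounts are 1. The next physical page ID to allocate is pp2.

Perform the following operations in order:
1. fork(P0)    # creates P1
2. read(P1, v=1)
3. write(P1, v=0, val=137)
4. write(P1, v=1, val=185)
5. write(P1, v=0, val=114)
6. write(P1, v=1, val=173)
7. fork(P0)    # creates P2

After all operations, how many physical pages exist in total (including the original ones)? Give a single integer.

Op 1: fork(P0) -> P1. 2 ppages; refcounts: pp0:2 pp1:2
Op 2: read(P1, v1) -> 42. No state change.
Op 3: write(P1, v0, 137). refcount(pp0)=2>1 -> COPY to pp2. 3 ppages; refcounts: pp0:1 pp1:2 pp2:1
Op 4: write(P1, v1, 185). refcount(pp1)=2>1 -> COPY to pp3. 4 ppages; refcounts: pp0:1 pp1:1 pp2:1 pp3:1
Op 5: write(P1, v0, 114). refcount(pp2)=1 -> write in place. 4 ppages; refcounts: pp0:1 pp1:1 pp2:1 pp3:1
Op 6: write(P1, v1, 173). refcount(pp3)=1 -> write in place. 4 ppages; refcounts: pp0:1 pp1:1 pp2:1 pp3:1
Op 7: fork(P0) -> P2. 4 ppages; refcounts: pp0:2 pp1:2 pp2:1 pp3:1

Answer: 4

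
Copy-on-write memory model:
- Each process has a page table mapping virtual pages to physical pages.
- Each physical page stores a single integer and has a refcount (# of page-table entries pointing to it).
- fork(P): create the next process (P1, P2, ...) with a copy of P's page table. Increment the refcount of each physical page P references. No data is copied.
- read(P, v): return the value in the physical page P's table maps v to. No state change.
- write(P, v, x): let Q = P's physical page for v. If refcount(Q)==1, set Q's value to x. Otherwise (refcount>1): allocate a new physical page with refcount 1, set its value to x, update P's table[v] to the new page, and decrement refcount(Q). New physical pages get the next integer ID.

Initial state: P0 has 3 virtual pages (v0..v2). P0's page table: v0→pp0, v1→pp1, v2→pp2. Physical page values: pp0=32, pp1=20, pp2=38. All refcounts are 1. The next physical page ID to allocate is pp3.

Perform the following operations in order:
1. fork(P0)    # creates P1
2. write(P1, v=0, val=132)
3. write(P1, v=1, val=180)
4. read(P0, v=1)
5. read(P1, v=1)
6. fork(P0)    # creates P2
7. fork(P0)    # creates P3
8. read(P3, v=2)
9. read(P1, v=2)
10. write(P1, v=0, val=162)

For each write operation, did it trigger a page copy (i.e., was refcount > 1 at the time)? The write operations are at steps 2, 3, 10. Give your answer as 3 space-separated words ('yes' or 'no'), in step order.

Op 1: fork(P0) -> P1. 3 ppages; refcounts: pp0:2 pp1:2 pp2:2
Op 2: write(P1, v0, 132). refcount(pp0)=2>1 -> COPY to pp3. 4 ppages; refcounts: pp0:1 pp1:2 pp2:2 pp3:1
Op 3: write(P1, v1, 180). refcount(pp1)=2>1 -> COPY to pp4. 5 ppages; refcounts: pp0:1 pp1:1 pp2:2 pp3:1 pp4:1
Op 4: read(P0, v1) -> 20. No state change.
Op 5: read(P1, v1) -> 180. No state change.
Op 6: fork(P0) -> P2. 5 ppages; refcounts: pp0:2 pp1:2 pp2:3 pp3:1 pp4:1
Op 7: fork(P0) -> P3. 5 ppages; refcounts: pp0:3 pp1:3 pp2:4 pp3:1 pp4:1
Op 8: read(P3, v2) -> 38. No state change.
Op 9: read(P1, v2) -> 38. No state change.
Op 10: write(P1, v0, 162). refcount(pp3)=1 -> write in place. 5 ppages; refcounts: pp0:3 pp1:3 pp2:4 pp3:1 pp4:1

yes yes no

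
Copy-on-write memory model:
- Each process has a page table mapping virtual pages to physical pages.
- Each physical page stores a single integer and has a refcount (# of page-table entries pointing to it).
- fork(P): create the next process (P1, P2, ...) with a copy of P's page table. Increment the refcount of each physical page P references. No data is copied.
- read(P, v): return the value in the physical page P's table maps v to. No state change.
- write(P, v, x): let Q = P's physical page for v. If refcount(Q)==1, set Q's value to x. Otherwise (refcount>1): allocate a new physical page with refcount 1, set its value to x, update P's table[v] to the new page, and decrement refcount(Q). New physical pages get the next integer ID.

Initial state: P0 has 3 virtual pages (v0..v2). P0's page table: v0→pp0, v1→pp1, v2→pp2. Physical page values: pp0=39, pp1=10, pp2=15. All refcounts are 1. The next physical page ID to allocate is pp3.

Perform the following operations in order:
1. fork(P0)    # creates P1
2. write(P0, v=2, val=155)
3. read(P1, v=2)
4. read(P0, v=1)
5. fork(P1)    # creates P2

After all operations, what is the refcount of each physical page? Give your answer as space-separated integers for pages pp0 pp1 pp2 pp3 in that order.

Op 1: fork(P0) -> P1. 3 ppages; refcounts: pp0:2 pp1:2 pp2:2
Op 2: write(P0, v2, 155). refcount(pp2)=2>1 -> COPY to pp3. 4 ppages; refcounts: pp0:2 pp1:2 pp2:1 pp3:1
Op 3: read(P1, v2) -> 15. No state change.
Op 4: read(P0, v1) -> 10. No state change.
Op 5: fork(P1) -> P2. 4 ppages; refcounts: pp0:3 pp1:3 pp2:2 pp3:1

Answer: 3 3 2 1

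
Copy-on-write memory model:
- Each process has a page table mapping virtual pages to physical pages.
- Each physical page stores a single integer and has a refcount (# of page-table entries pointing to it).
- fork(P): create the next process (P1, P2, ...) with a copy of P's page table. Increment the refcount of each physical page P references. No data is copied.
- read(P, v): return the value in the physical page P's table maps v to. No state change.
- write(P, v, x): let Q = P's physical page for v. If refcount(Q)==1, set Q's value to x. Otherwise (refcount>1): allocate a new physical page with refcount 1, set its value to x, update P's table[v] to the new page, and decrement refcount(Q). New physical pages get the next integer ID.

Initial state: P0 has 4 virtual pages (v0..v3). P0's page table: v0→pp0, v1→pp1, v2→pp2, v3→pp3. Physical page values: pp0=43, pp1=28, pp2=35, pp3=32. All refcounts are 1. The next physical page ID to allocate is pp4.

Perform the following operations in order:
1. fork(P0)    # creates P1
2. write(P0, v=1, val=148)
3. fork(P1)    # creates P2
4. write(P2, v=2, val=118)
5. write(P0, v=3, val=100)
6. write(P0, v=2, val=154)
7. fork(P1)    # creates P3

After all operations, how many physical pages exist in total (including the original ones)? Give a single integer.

Answer: 8

Derivation:
Op 1: fork(P0) -> P1. 4 ppages; refcounts: pp0:2 pp1:2 pp2:2 pp3:2
Op 2: write(P0, v1, 148). refcount(pp1)=2>1 -> COPY to pp4. 5 ppages; refcounts: pp0:2 pp1:1 pp2:2 pp3:2 pp4:1
Op 3: fork(P1) -> P2. 5 ppages; refcounts: pp0:3 pp1:2 pp2:3 pp3:3 pp4:1
Op 4: write(P2, v2, 118). refcount(pp2)=3>1 -> COPY to pp5. 6 ppages; refcounts: pp0:3 pp1:2 pp2:2 pp3:3 pp4:1 pp5:1
Op 5: write(P0, v3, 100). refcount(pp3)=3>1 -> COPY to pp6. 7 ppages; refcounts: pp0:3 pp1:2 pp2:2 pp3:2 pp4:1 pp5:1 pp6:1
Op 6: write(P0, v2, 154). refcount(pp2)=2>1 -> COPY to pp7. 8 ppages; refcounts: pp0:3 pp1:2 pp2:1 pp3:2 pp4:1 pp5:1 pp6:1 pp7:1
Op 7: fork(P1) -> P3. 8 ppages; refcounts: pp0:4 pp1:3 pp2:2 pp3:3 pp4:1 pp5:1 pp6:1 pp7:1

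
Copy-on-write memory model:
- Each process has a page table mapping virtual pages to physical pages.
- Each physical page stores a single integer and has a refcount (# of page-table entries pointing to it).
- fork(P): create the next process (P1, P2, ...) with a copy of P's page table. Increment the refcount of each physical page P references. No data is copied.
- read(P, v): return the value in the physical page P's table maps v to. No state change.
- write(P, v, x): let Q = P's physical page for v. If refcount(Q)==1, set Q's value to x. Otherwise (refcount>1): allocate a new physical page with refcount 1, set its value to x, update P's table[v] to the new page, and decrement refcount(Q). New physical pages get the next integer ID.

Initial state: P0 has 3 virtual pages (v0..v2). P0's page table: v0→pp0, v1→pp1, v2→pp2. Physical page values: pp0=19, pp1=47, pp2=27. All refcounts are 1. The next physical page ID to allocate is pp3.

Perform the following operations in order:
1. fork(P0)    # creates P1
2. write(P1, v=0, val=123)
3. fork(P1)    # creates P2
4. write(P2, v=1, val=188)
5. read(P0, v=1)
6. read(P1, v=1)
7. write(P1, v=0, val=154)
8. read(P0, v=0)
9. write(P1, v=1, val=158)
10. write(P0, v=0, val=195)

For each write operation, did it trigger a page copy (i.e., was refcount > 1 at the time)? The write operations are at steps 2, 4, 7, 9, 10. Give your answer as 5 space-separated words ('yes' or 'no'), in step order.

Op 1: fork(P0) -> P1. 3 ppages; refcounts: pp0:2 pp1:2 pp2:2
Op 2: write(P1, v0, 123). refcount(pp0)=2>1 -> COPY to pp3. 4 ppages; refcounts: pp0:1 pp1:2 pp2:2 pp3:1
Op 3: fork(P1) -> P2. 4 ppages; refcounts: pp0:1 pp1:3 pp2:3 pp3:2
Op 4: write(P2, v1, 188). refcount(pp1)=3>1 -> COPY to pp4. 5 ppages; refcounts: pp0:1 pp1:2 pp2:3 pp3:2 pp4:1
Op 5: read(P0, v1) -> 47. No state change.
Op 6: read(P1, v1) -> 47. No state change.
Op 7: write(P1, v0, 154). refcount(pp3)=2>1 -> COPY to pp5. 6 ppages; refcounts: pp0:1 pp1:2 pp2:3 pp3:1 pp4:1 pp5:1
Op 8: read(P0, v0) -> 19. No state change.
Op 9: write(P1, v1, 158). refcount(pp1)=2>1 -> COPY to pp6. 7 ppages; refcounts: pp0:1 pp1:1 pp2:3 pp3:1 pp4:1 pp5:1 pp6:1
Op 10: write(P0, v0, 195). refcount(pp0)=1 -> write in place. 7 ppages; refcounts: pp0:1 pp1:1 pp2:3 pp3:1 pp4:1 pp5:1 pp6:1

yes yes yes yes no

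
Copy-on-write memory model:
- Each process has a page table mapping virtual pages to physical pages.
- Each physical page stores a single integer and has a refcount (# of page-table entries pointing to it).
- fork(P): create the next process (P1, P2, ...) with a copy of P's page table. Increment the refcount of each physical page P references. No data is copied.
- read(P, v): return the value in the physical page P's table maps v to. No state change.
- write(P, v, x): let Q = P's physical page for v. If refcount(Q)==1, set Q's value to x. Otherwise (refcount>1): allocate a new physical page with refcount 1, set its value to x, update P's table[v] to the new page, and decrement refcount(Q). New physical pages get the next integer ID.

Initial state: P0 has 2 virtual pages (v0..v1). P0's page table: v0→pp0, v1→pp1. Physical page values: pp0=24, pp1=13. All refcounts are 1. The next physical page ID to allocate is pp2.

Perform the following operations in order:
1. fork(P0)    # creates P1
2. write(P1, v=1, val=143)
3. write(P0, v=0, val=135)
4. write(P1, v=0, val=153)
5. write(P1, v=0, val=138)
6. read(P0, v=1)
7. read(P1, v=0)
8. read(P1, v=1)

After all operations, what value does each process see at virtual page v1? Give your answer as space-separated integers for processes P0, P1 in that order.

Answer: 13 143

Derivation:
Op 1: fork(P0) -> P1. 2 ppages; refcounts: pp0:2 pp1:2
Op 2: write(P1, v1, 143). refcount(pp1)=2>1 -> COPY to pp2. 3 ppages; refcounts: pp0:2 pp1:1 pp2:1
Op 3: write(P0, v0, 135). refcount(pp0)=2>1 -> COPY to pp3. 4 ppages; refcounts: pp0:1 pp1:1 pp2:1 pp3:1
Op 4: write(P1, v0, 153). refcount(pp0)=1 -> write in place. 4 ppages; refcounts: pp0:1 pp1:1 pp2:1 pp3:1
Op 5: write(P1, v0, 138). refcount(pp0)=1 -> write in place. 4 ppages; refcounts: pp0:1 pp1:1 pp2:1 pp3:1
Op 6: read(P0, v1) -> 13. No state change.
Op 7: read(P1, v0) -> 138. No state change.
Op 8: read(P1, v1) -> 143. No state change.
P0: v1 -> pp1 = 13
P1: v1 -> pp2 = 143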